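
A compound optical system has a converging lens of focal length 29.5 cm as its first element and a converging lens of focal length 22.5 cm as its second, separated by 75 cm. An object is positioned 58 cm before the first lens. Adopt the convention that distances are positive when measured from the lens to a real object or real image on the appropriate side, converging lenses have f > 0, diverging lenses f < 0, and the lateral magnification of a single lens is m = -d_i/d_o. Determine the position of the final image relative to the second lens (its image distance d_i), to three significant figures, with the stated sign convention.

-44.7 cm

First lens: d_i1 = 1/(1/29.5 - 1/58) = 60.035 cm.
Object distance for lens 2: d_o2 = 75 - 60.035 = 14.965 cm.
Second lens: d_i2 = 1/(1/22.5 - 1/(14.965)) = -44.686 cm.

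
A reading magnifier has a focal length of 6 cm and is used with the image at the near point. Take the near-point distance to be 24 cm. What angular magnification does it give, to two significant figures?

M = 1 + D/f = 1 + 24/6 = 5.000.

5.0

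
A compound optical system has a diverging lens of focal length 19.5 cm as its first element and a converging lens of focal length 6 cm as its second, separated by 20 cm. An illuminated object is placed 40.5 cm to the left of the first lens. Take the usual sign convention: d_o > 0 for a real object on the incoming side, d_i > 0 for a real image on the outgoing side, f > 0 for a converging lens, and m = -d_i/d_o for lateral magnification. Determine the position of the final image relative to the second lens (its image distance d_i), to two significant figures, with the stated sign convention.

First lens: d_i1 = 1/(1/(-19.5) - 1/40.5) = -13.163 cm.
With d_i1 < 0 the first image is virtual and lies on the object side; the object distance for lens 2 is d_o2 = 20 - (-13.163) = 33.163 cm.
Second lens: d_i2 = 1/(1/6 - 1/(33.163)) = 7.325 cm.

7.3 cm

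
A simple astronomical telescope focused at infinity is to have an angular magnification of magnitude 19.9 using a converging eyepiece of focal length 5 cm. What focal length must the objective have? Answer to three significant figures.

|M| = f_obj/|f_eye|, so f_obj = |M| x |f_eye| = 19.9 x 5 = 99.500 cm.

99.5 cm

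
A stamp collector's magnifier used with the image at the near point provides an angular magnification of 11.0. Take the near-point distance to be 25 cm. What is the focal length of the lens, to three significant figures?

For the image at the near point, M = 1 + D/f.
f = D/(M - 1) = 25/(11.0 - 1) = 2.500 cm.

2.50 cm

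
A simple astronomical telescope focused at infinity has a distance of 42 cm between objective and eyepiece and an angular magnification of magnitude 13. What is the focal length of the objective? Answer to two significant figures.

In normal adjustment the tube length equals f_obj + f_eye and |M| = f_obj/f_eye.
So f_obj = 13 f_eye and 13 f_eye + f_eye = 42 cm, giving f_eye = 42/14 = 3.000 cm and f_obj = 39.000 cm.

39 cm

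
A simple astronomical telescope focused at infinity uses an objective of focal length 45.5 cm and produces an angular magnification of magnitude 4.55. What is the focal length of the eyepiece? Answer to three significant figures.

|M| = f_obj/f_eye, so f_eye = f_obj/|M| = 45.5/4.55 = 10.000 cm.

10.0 cm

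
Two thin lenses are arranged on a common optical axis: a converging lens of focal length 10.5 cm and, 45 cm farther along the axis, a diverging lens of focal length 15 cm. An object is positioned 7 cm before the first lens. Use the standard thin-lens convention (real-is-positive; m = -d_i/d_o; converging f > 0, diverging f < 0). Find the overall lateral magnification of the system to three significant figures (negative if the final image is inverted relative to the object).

0.556

Lens 1: 1/d_i1 = 1/f_1 - 1/d_o1 = 1/10.5 - 1/7 = -0.04762 cm^-1, so d_i1 = -21.000 cm.
m_1 = -(-21.000)/7 = 3.0000.
With d_i1 < 0 the first image is virtual and lies on the object side; the object distance for lens 2 is d_o2 = 45 - (-21.000) = 66.000 cm.
Lens 2: 1/d_i2 = 1/f_2 - 1/d_o2 = 1/(-15) - 1/(66.000) = -0.08182 cm^-1, so d_i2 = -12.222 cm.
m_2 = -(-12.222)/(66.000) = 0.1852.
Overall magnification: m = m_1 m_2 = 0.5556.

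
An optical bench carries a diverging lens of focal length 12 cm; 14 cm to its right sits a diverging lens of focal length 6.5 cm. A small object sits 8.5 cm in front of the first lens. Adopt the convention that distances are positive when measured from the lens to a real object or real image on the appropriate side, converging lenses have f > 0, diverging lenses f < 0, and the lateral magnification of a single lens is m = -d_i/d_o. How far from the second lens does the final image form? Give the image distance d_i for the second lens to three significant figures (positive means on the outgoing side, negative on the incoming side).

First lens: d_i1 = 1/(1/(-12) - 1/8.5) = -4.976 cm.
With d_i1 < 0 the first image is virtual and lies on the object side; the object distance for lens 2 is d_o2 = 14 - (-4.976) = 18.976 cm.
Second lens: d_i2 = 1/(1/(-6.5) - 1/(18.976)) = -4.842 cm.

-4.84 cm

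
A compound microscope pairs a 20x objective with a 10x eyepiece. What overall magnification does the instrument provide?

The overall magnification of a compound microscope is the product of the objective and eyepiece magnifications:
M = M_obj x M_eye = 20 x 10 = 200.

200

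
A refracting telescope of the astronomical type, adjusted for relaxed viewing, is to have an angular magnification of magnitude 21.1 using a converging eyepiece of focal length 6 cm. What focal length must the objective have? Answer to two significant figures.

130 cm

|M| = f_obj/|f_eye|, so f_obj = |M| x |f_eye| = 21.1 x 6 = 126.600 cm.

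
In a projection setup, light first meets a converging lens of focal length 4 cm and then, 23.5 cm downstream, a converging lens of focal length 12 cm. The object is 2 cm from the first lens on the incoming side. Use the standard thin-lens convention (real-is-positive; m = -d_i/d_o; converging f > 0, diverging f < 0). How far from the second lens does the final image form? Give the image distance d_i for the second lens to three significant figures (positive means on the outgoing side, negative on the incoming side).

21.3 cm

Applying the thin-lens equation to the first lens, 1/4 = 1/2 + 1/d_i1, which gives d_i1 = -4.000 cm.
With d_i1 < 0 the first image is virtual and lies on the object side; the object distance for lens 2 is d_o2 = 23.5 - (-4.000) = 27.500 cm.
Applying the thin-lens equation again with f_2 = 12 cm and d_o2 = 27.500 cm gives d_i2 = 21.290 cm.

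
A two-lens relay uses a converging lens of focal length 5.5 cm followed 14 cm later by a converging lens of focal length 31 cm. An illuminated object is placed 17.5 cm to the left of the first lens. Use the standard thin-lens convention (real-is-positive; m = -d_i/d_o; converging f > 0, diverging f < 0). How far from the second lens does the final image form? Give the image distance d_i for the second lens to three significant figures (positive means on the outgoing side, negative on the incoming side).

Lens 1: 1/d_i1 = 1/f_1 - 1/d_o1 = 1/5.5 - 1/17.5 = 0.12468 cm^-1, so d_i1 = 8.021 cm.
The intermediate image is 8.021 cm to the right of lens 1, so d_o2 = L - d_i1 = 14 - 8.021 = 5.979 cm.
Lens 2: 1/d_i2 = 1/f_2 - 1/d_o2 = 1/31 - 1/(5.979) = -0.13499 cm^-1, so d_i2 = -7.408 cm.

-7.41 cm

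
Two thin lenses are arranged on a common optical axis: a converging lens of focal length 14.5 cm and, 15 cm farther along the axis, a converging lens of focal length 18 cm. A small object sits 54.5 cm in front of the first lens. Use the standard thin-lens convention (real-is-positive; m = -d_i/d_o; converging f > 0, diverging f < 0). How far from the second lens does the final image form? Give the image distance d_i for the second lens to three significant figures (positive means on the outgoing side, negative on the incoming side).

Applying the thin-lens equation to the first lens, 1/14.5 = 1/54.5 + 1/d_i1, which gives d_i1 = 19.756 cm.
Since 19.756 cm > 15 cm, the first image lies past the second lens and serves as a virtual object: d_o2 = L - d_i1 = -4.756 cm.
Applying the thin-lens equation again with f_2 = 18 cm and d_o2 = -4.756 cm gives d_i2 = 3.762 cm.

3.76 cm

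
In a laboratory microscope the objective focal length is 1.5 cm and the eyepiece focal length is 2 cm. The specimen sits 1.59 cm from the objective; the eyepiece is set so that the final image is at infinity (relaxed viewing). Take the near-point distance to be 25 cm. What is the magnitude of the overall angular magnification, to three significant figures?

Objective: 1/d_i = 1/f_obj - 1/d_o = 1/1.5 - 1/1.59 = 0.03774 cm^-1, so d_i = 26.500 cm.
m_obj = -d_i/d_o = -26.500/1.59 = -16.667.
Eyepiece angular magnification (image at infinity): M_eye = D/f_e = 25/2 = 12.500.
Overall M = m_obj x M_eye = (-16.667)(12.500) = -208.33.
|M| = 208.33.

208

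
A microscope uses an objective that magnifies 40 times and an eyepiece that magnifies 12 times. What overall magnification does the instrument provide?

480

The overall magnification of a compound microscope is the product of the objective and eyepiece magnifications:
M = M_obj x M_eye = 40 x 12 = 480.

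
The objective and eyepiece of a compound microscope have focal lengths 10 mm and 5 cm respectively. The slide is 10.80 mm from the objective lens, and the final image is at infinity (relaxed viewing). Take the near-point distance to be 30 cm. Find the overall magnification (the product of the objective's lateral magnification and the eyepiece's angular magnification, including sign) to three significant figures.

-75.0

Convert to cm: f_obj = 10 mm = 1 cm; d_o = 10.80 mm = 1.08 cm.
Objective: 1/d_i = 1/f_obj - 1/d_o = 1/1 - 1/1.08 = 0.07407 cm^-1, so d_i = 13.500 cm.
m_obj = -d_i/d_o = -13.500/1.08 = -12.500.
Eyepiece angular magnification (image at infinity): M_eye = D/f_e = 30/5 = 6.000.
Overall M = m_obj x M_eye = (-12.500)(6.000) = -75.00.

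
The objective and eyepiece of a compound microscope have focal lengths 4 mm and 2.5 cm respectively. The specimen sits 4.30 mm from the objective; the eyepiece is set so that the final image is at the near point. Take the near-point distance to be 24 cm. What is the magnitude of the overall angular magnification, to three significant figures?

141

Convert to cm: f_obj = 4 mm = 0.4 cm; d_o = 4.30 mm = 0.43 cm.
Objective: 1/d_i = 1/f_obj - 1/d_o = 1/0.4 - 1/0.43 = 0.17442 cm^-1, so d_i = 5.733 cm.
m_obj = -d_i/d_o = -5.733/0.43 = -13.333.
Eyepiece angular magnification (image at near point): M_eye = 1 + D/f_e = 1 + 24/2.5 = 10.600.
Overall M = m_obj x M_eye = (-13.333)(10.600) = -141.33.
|M| = 141.33.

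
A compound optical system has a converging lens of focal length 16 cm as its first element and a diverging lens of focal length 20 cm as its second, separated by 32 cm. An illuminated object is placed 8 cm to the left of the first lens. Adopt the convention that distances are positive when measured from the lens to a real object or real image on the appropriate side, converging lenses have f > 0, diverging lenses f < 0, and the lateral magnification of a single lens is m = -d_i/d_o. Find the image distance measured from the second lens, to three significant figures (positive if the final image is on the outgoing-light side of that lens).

-14.1 cm

First lens: d_i1 = 1/(1/16 - 1/8) = -16.000 cm.
The intermediate image is virtual, 16.000 cm to the left of lens 1, so d_o2 = L - d_i1 = 32 - (-16.000) = 48.000 cm.
Second lens: d_i2 = 1/(1/(-20) - 1/(48.000)) = -14.118 cm.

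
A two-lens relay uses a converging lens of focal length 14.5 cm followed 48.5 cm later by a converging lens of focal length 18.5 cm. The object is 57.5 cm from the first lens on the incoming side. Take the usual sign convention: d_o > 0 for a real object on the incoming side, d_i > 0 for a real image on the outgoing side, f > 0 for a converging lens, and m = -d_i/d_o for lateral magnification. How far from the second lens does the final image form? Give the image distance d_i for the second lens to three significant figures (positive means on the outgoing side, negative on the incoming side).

First lens: d_i1 = 1/(1/14.5 - 1/57.5) = 19.390 cm.
That image sits 29.110 cm in front of the second lens, so d_o2 = 29.110 cm.
Second lens: d_i2 = 1/(1/18.5 - 1/(29.110)) = 50.756 cm.

50.8 cm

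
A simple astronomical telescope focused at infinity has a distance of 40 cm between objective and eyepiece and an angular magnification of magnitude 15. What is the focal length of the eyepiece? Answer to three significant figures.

In normal adjustment the tube length equals f_obj + f_eye and |M| = f_obj/f_eye.
So f_obj = 15 f_eye and 15 f_eye + f_eye = 40 cm, giving f_eye = 40/16 = 2.500 cm and f_obj = 37.500 cm.

2.50 cm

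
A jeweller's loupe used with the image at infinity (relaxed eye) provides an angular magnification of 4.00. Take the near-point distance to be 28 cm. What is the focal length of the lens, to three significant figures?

For the image at infinity, M = D/f.
f = D/M = 28/4.0 = 7.000 cm.

7.00 cm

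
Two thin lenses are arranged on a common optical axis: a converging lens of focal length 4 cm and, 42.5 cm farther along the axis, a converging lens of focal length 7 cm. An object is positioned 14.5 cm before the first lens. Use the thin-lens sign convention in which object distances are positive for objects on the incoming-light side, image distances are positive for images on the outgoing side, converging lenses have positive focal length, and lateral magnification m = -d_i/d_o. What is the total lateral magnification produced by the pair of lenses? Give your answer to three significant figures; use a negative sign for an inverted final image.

Applying the thin-lens equation to the first lens, 1/4 = 1/14.5 + 1/d_i1, which gives d_i1 = 5.524 cm.
Its lateral magnification is m_1 = -d_i1/d_o1 = -(5.524)/14.5 = -0.3810.
The intermediate image is 5.524 cm to the right of lens 1, so d_o2 = L - d_i1 = 42.5 - 5.524 = 36.976 cm.
Applying the thin-lens equation again with f_2 = 7 cm and d_o2 = 36.976 cm gives d_i2 = 8.635 cm.
m_2 = -(8.635)/(36.976) = -0.2335.
Total m = m_1 x m_2 = (-0.3810)(-0.2335) = 0.0890.

0.0890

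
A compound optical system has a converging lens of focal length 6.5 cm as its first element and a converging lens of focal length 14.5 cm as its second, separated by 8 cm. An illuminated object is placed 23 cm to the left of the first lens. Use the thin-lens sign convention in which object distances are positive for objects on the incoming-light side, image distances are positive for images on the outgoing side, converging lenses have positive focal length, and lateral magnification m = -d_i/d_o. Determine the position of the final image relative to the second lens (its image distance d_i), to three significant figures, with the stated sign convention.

Lens 1: 1/d_i1 = 1/f_1 - 1/d_o1 = 1/6.5 - 1/23 = 0.11037 cm^-1, so d_i1 = 9.061 cm.
This image would form 9.061 cm past lens 1, i.e. 1.061 cm beyond lens 2, so it is a virtual object for lens 2: d_o2 = 8 - 9.061 = -1.061 cm.
Lens 2: 1/d_i2 = 1/f_2 - 1/d_o2 = 1/14.5 - 1/(-1.061) = 1.01182 cm^-1, so d_i2 = 0.988 cm.

0.988 cm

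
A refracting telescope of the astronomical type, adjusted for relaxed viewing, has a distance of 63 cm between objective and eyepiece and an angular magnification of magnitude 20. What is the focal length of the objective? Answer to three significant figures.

60.0 cm

In normal adjustment the tube length equals f_obj + f_eye and |M| = f_obj/f_eye.
So f_obj = 20 f_eye and 20 f_eye + f_eye = 63 cm, giving f_eye = 63/21 = 3.000 cm and f_obj = 60.000 cm.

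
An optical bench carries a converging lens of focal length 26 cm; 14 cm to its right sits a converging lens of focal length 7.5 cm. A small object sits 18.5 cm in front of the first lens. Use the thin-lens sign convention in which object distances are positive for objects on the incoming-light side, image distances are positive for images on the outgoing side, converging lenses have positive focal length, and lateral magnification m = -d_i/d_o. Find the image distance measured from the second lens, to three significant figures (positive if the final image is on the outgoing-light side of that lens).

Lens 1: 1/d_i1 = 1/f_1 - 1/d_o1 = 1/26 - 1/18.5 = -0.01559 cm^-1, so d_i1 = -64.133 cm.
With d_i1 < 0 the first image is virtual and lies on the object side; the object distance for lens 2 is d_o2 = 14 - (-64.133) = 78.133 cm.
Lens 2: 1/d_i2 = 1/f_2 - 1/d_o2 = 1/7.5 - 1/(78.133) = 0.12053 cm^-1, so d_i2 = 8.296 cm.

8.30 cm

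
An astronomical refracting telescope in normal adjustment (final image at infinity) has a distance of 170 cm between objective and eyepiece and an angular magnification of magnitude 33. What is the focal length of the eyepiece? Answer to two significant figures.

5.0 cm

In normal adjustment the tube length equals f_obj + f_eye and |M| = f_obj/f_eye.
So f_obj = 33 f_eye and 33 f_eye + f_eye = 170 cm, giving f_eye = 170/34 = 5.000 cm and f_obj = 165.000 cm.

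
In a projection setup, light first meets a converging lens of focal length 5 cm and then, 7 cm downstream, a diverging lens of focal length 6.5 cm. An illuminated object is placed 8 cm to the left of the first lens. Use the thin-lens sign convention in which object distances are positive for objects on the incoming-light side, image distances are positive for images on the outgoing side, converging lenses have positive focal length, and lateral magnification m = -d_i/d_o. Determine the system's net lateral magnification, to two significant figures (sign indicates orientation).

Lens 1: 1/d_i1 = 1/f_1 - 1/d_o1 = 1/5 - 1/8 = 0.07500 cm^-1, so d_i1 = 13.333 cm.
m_1 = -(13.333)/8 = -1.6667.
This image would form 13.333 cm past lens 1, i.e. 6.333 cm beyond lens 2, so it is a virtual object for lens 2: d_o2 = 7 - 13.333 = -6.333 cm.
Lens 2: 1/d_i2 = 1/f_2 - 1/d_o2 = 1/(-6.5) - 1/(-6.333) = 0.00405 cm^-1, so d_i2 = 247.000 cm.
m_2 = -(247.000)/(-6.333) = 39.0000.
The system's lateral magnification is m_1 m_2 = (-1.6667)(39.0000) = -65.0000.

-65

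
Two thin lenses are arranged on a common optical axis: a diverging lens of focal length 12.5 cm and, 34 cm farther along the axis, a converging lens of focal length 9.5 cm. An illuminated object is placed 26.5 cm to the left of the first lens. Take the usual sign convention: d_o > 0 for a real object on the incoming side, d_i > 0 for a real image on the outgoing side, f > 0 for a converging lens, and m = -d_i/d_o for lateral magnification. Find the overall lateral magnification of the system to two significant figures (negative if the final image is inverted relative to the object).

First lens: d_i1 = 1/(1/(-12.5) - 1/26.5) = -8.494 cm.
m_1 = -(-8.494)/26.5 = 0.3205.
The intermediate image is virtual, 8.494 cm to the left of lens 1, so d_o2 = L - d_i1 = 34 - (-8.494) = 42.494 cm.
Second lens: d_i2 = 1/(1/9.5 - 1/(42.494)) = 12.235 cm.
m_2 = -(12.235)/(42.494) = -0.2879.
Total m = m_1 x m_2 = (0.3205)(-0.2879) = -0.0923.

-0.092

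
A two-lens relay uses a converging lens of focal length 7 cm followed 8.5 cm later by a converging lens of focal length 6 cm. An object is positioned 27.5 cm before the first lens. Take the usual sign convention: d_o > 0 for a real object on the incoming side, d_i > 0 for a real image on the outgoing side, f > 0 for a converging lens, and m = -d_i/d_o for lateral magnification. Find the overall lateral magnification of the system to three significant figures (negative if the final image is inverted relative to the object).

Applying the thin-lens equation to the first lens, 1/7 = 1/27.5 + 1/d_i1, which gives d_i1 = 9.390 cm.
Its lateral magnification is m_1 = -d_i1/d_o1 = -(9.390)/27.5 = -0.3415.
This image would form 9.390 cm past lens 1, i.e. 0.890 cm beyond lens 2, so it is a virtual object for lens 2: d_o2 = 8.5 - 9.390 = -0.890 cm.
Applying the thin-lens equation again with f_2 = 6 cm and d_o2 = -0.890 cm gives d_i2 = 0.775 cm.
m_2 = -(0.775)/(-0.890) = 0.8708.
Overall magnification: m = m_1 m_2 = -0.2973.

-0.297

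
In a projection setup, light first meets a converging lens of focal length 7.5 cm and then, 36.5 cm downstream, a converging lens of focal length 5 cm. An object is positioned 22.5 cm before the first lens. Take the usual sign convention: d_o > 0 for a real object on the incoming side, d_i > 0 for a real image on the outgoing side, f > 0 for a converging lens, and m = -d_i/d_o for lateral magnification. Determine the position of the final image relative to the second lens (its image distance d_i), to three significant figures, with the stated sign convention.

Applying the thin-lens equation to the first lens, 1/7.5 = 1/22.5 + 1/d_i1, which gives d_i1 = 11.250 cm.
The intermediate image is 11.250 cm to the right of lens 1, so d_o2 = L - d_i1 = 36.5 - 11.250 = 25.250 cm.
Applying the thin-lens equation again with f_2 = 5 cm and d_o2 = 25.250 cm gives d_i2 = 6.235 cm.

6.23 cm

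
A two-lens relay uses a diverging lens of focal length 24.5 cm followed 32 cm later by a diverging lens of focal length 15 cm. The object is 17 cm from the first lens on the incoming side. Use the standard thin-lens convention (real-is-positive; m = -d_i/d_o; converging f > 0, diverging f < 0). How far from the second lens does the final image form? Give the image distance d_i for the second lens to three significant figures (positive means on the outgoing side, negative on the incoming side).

-11.1 cm

First lens: d_i1 = 1/(1/(-24.5) - 1/17) = -10.036 cm.
The intermediate image is virtual, 10.036 cm to the left of lens 1, so d_o2 = L - d_i1 = 32 - (-10.036) = 42.036 cm.
Second lens: d_i2 = 1/(1/(-15) - 1/(42.036)) = -11.055 cm.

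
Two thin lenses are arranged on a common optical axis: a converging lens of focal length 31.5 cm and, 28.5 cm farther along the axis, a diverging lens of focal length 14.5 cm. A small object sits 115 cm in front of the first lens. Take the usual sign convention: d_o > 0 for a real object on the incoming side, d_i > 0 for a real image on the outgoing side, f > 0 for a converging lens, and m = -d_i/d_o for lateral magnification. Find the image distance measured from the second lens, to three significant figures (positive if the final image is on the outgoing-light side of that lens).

Applying the thin-lens equation to the first lens, 1/31.5 = 1/115 + 1/d_i1, which gives d_i1 = 43.383 cm.
This image would form 43.383 cm past lens 1, i.e. 14.883 cm beyond lens 2, so it is a virtual object for lens 2: d_o2 = 28.5 - 43.383 = -14.883 cm.
Applying the thin-lens equation again with f_2 = -14.5 cm and d_o2 = -14.883 cm gives d_i2 = -563.121 cm.

-563 cm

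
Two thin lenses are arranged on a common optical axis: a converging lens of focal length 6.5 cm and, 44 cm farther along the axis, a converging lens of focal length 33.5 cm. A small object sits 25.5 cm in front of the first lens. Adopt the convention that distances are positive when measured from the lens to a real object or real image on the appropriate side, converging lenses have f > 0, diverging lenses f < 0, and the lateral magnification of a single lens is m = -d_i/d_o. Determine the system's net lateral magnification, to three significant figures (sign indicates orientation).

6.45

Lens 1: 1/d_i1 = 1/f_1 - 1/d_o1 = 1/6.5 - 1/25.5 = 0.11463 cm^-1, so d_i1 = 8.724 cm.
m_1 = -(8.724)/25.5 = -0.3421.
That image sits 35.276 cm in front of the second lens, so d_o2 = 35.276 cm.
Lens 2: 1/d_i2 = 1/f_2 - 1/d_o2 = 1/33.5 - 1/(35.276) = 0.00150 cm^-1, so d_i2 = 665.285 cm.
m_2 = -(665.285)/(35.276) = -18.8593.
Overall magnification: m = m_1 m_2 = 6.4519.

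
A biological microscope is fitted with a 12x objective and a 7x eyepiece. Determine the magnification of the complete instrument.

The overall magnification of a compound microscope is the product of the objective and eyepiece magnifications:
M = M_obj x M_eye = 12 x 7 = 84.

84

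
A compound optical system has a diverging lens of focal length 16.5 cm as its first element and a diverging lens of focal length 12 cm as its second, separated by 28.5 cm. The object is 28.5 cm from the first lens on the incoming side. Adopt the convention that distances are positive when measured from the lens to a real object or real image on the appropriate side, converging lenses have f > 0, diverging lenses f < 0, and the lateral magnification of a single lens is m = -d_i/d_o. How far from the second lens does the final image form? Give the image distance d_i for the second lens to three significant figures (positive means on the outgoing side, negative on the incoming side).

First lens: d_i1 = 1/(1/(-16.5) - 1/28.5) = -10.450 cm.
With d_i1 < 0 the first image is virtual and lies on the object side; the object distance for lens 2 is d_o2 = 28.5 - (-10.450) = 38.950 cm.
Second lens: d_i2 = 1/(1/(-12) - 1/(38.950)) = -9.174 cm.

-9.17 cm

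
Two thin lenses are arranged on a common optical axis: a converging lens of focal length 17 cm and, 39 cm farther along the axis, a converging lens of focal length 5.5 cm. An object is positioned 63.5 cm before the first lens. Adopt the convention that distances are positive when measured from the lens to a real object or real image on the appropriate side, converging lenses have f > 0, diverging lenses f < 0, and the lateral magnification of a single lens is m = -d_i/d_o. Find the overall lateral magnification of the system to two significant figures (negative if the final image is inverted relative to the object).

Lens 1: 1/d_i1 = 1/f_1 - 1/d_o1 = 1/17 - 1/63.5 = 0.04308 cm^-1, so d_i1 = 23.215 cm.
m_1 = -(23.215)/63.5 = -0.3656.
The intermediate image is 23.215 cm to the right of lens 1, so d_o2 = L - d_i1 = 39 - 23.215 = 15.785 cm.
Lens 2: 1/d_i2 = 1/f_2 - 1/d_o2 = 1/5.5 - 1/(15.785) = 0.11847 cm^-1, so d_i2 = 8.441 cm.
m_2 = -(8.441)/(15.785) = -0.5348.
Total m = m_1 x m_2 = (-0.3656)(-0.5348) = 0.1955.

0.20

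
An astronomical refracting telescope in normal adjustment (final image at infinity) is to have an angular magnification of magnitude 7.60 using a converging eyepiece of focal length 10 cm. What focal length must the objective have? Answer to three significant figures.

76.0 cm

|M| = f_obj/|f_eye|, so f_obj = |M| x |f_eye| = 7.6 x 10 = 76.000 cm.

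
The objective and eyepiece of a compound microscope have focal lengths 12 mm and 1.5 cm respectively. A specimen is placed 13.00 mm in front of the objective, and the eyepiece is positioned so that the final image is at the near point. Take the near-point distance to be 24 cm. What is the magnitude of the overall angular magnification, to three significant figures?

204

Convert to cm: f_obj = 12 mm = 1.2 cm; d_o = 13.00 mm = 1.30 cm.
Objective: 1/d_i = 1/f_obj - 1/d_o = 1/1.2 - 1/1.30 = 0.06410 cm^-1, so d_i = 15.600 cm.
m_obj = -d_i/d_o = -15.600/1.30 = -12.000.
Eyepiece angular magnification (image at near point): M_eye = 1 + D/f_e = 1 + 24/1.5 = 17.000.
Overall M = m_obj x M_eye = (-12.000)(17.000) = -204.00.
|M| = 204.00.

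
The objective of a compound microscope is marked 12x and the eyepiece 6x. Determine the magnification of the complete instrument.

The overall magnification of a compound microscope is the product of the objective and eyepiece magnifications:
M = M_obj x M_eye = 12 x 6 = 72.

72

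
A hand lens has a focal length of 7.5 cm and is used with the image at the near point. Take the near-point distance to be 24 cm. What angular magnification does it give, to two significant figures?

M = 1 + D/f = 1 + 24/7.5 = 4.200.

4.2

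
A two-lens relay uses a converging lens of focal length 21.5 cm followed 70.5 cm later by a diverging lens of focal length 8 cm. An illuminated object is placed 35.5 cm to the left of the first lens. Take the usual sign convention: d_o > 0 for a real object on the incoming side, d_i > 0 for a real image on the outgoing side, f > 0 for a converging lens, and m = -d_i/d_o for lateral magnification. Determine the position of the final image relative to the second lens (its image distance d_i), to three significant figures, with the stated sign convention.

-5.33 cm

Applying the thin-lens equation to the first lens, 1/21.5 = 1/35.5 + 1/d_i1, which gives d_i1 = 54.518 cm.
The intermediate image is 54.518 cm to the right of lens 1, so d_o2 = L - d_i1 = 70.5 - 54.518 = 15.982 cm.
Applying the thin-lens equation again with f_2 = -8 cm and d_o2 = 15.982 cm gives d_i2 = -5.331 cm.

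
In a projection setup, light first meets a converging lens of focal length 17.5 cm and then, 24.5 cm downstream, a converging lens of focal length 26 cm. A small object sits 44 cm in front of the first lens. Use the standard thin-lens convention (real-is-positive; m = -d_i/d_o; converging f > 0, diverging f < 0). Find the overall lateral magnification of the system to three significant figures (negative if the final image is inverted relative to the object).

Lens 1: 1/d_i1 = 1/f_1 - 1/d_o1 = 1/17.5 - 1/44 = 0.03442 cm^-1, so d_i1 = 29.057 cm.
m_1 = -(29.057)/44 = -0.6604.
Since 29.057 cm > 24.5 cm, the first image lies past the second lens and serves as a virtual object: d_o2 = L - d_i1 = -4.557 cm.
Lens 2: 1/d_i2 = 1/f_2 - 1/d_o2 = 1/26 - 1/(-4.557) = 0.25792 cm^-1, so d_i2 = 3.877 cm.
m_2 = -(3.877)/(-4.557) = 0.8509.
Overall magnification: m = m_1 m_2 = -0.5619.

-0.562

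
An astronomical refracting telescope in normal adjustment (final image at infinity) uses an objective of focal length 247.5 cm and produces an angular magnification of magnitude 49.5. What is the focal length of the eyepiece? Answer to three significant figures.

5.00 cm

|M| = f_obj/f_eye, so f_eye = f_obj/|M| = 247.5/49.5 = 5.000 cm.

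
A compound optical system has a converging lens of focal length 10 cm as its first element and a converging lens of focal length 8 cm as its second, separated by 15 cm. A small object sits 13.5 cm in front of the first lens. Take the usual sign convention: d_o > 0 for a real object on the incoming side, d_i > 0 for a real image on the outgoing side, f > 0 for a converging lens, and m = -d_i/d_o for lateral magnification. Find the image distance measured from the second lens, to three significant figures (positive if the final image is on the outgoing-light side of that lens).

Lens 1: 1/d_i1 = 1/f_1 - 1/d_o1 = 1/10 - 1/13.5 = 0.02593 cm^-1, so d_i1 = 38.571 cm.
This image would form 38.571 cm past lens 1, i.e. 23.571 cm beyond lens 2, so it is a virtual object for lens 2: d_o2 = 15 - 38.571 = -23.571 cm.
Lens 2: 1/d_i2 = 1/f_2 - 1/d_o2 = 1/8 - 1/(-23.571) = 0.16742 cm^-1, so d_i2 = 5.973 cm.

5.97 cm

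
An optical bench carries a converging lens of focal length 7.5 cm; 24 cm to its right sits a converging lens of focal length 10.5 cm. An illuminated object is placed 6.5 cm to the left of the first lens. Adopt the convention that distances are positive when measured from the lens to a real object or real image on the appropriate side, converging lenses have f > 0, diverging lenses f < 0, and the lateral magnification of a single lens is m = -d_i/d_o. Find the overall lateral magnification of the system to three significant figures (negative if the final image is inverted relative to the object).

Lens 1: 1/d_i1 = 1/f_1 - 1/d_o1 = 1/7.5 - 1/6.5 = -0.02051 cm^-1, so d_i1 = -48.750 cm.
m_1 = -(-48.750)/6.5 = 7.5000.
The intermediate image is virtual, 48.750 cm to the left of lens 1, so d_o2 = L - d_i1 = 24 - (-48.750) = 72.750 cm.
Lens 2: 1/d_i2 = 1/f_2 - 1/d_o2 = 1/10.5 - 1/(72.750) = 0.08149 cm^-1, so d_i2 = 12.271 cm.
m_2 = -(12.271)/(72.750) = -0.1687.
Overall magnification: m = m_1 m_2 = -1.2651.

-1.27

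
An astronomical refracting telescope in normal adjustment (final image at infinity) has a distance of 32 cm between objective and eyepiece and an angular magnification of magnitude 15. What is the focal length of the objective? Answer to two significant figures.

In normal adjustment the tube length equals f_obj + f_eye and |M| = f_obj/f_eye.
So f_obj = 15 f_eye and 15 f_eye + f_eye = 32 cm, giving f_eye = 32/16 = 2.000 cm and f_obj = 30.000 cm.

30 cm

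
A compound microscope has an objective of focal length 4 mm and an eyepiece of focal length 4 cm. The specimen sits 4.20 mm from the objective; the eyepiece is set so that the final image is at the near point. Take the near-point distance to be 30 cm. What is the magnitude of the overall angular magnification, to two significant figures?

170

Convert to cm: f_obj = 4 mm = 0.4 cm; d_o = 4.20 mm = 0.42 cm.
Objective: 1/d_i = 1/f_obj - 1/d_o = 1/0.4 - 1/0.42 = 0.11905 cm^-1, so d_i = 8.400 cm.
m_obj = -d_i/d_o = -8.400/0.42 = -20.000.
Eyepiece angular magnification (image at near point): M_eye = 1 + D/f_e = 1 + 30/4 = 8.500.
Overall M = m_obj x M_eye = (-20.000)(8.500) = -170.00.
|M| = 170.00.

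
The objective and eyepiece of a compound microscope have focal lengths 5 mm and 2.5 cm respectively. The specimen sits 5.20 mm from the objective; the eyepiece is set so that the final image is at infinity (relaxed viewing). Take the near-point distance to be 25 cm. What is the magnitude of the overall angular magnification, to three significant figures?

Convert to cm: f_obj = 5 mm = 0.5 cm; d_o = 5.20 mm = 0.52 cm.
Objective: 1/d_i = 1/f_obj - 1/d_o = 1/0.5 - 1/0.52 = 0.07692 cm^-1, so d_i = 13.000 cm.
m_obj = -d_i/d_o = -13.000/0.52 = -25.000.
Eyepiece angular magnification (image at infinity): M_eye = D/f_e = 25/2.5 = 10.000.
Overall M = m_obj x M_eye = (-25.000)(10.000) = -250.00.
|M| = 250.00.

250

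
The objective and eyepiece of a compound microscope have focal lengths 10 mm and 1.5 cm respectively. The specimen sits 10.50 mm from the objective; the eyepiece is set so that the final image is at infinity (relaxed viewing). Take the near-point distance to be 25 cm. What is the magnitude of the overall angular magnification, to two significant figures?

330

Convert to cm: f_obj = 10 mm = 1 cm; d_o = 10.50 mm = 1.05 cm.
Objective: 1/d_i = 1/f_obj - 1/d_o = 1/1 - 1/1.05 = 0.04762 cm^-1, so d_i = 21.000 cm.
m_obj = -d_i/d_o = -21.000/1.05 = -20.000.
Eyepiece angular magnification (image at infinity): M_eye = D/f_e = 25/1.5 = 16.667.
Overall M = m_obj x M_eye = (-20.000)(16.667) = -333.33.
|M| = 333.33.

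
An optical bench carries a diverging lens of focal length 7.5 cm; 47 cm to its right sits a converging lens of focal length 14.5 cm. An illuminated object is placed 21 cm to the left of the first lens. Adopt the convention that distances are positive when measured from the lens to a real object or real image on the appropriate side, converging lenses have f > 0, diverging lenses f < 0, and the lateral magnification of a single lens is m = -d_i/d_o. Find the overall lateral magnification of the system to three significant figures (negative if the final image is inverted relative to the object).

First lens: d_i1 = 1/(1/(-7.5) - 1/21) = -5.526 cm.
m_1 = -(-5.526)/21 = 0.2632.
With d_i1 < 0 the first image is virtual and lies on the object side; the object distance for lens 2 is d_o2 = 47 - (-5.526) = 52.526 cm.
Second lens: d_i2 = 1/(1/14.5 - 1/(52.526)) = 20.029 cm.
m_2 = -(20.029)/(52.526) = -0.3813.
Total m = m_1 x m_2 = (0.2632)(-0.3813) = -0.1003.

-0.100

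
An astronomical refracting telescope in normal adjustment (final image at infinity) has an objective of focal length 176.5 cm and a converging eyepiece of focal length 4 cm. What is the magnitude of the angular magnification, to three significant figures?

44.1

|M| = f_obj/|f_eye| = 176.5/4 = 44.125.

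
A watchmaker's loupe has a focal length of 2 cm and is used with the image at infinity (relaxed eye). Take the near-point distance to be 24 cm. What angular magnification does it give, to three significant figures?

M = D/f = 24/2 = 12.000.

12.0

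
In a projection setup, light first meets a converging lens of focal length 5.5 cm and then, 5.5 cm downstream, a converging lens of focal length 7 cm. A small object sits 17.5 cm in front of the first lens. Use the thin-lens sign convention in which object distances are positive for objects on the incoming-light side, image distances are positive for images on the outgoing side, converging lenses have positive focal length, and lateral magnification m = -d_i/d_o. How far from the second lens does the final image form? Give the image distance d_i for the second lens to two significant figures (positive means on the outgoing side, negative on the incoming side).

1.9 cm

Applying the thin-lens equation to the first lens, 1/5.5 = 1/17.5 + 1/d_i1, which gives d_i1 = 8.021 cm.
Since 8.021 cm > 5.5 cm, the first image lies past the second lens and serves as a virtual object: d_o2 = L - d_i1 = -2.521 cm.
Applying the thin-lens equation again with f_2 = 7 cm and d_o2 = -2.521 cm gives d_i2 = 1.853 cm.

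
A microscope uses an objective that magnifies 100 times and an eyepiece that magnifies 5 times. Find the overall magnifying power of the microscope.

500

The overall magnification of a compound microscope is the product of the objective and eyepiece magnifications:
M = M_obj x M_eye = 100 x 5 = 500.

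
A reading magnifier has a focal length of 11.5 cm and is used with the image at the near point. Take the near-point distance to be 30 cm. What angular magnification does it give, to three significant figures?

3.61

M = 1 + D/f = 1 + 30/11.5 = 3.609.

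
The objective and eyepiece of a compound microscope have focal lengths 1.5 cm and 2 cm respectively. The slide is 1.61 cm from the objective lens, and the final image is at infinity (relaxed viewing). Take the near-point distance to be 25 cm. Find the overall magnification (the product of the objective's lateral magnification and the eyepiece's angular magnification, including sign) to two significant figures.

Objective: 1/d_i = 1/f_obj - 1/d_o = 1/1.5 - 1/1.61 = 0.04555 cm^-1, so d_i = 21.955 cm.
m_obj = -d_i/d_o = -21.955/1.61 = -13.636.
Eyepiece angular magnification (image at infinity): M_eye = D/f_e = 25/2 = 12.500.
Overall M = m_obj x M_eye = (-13.636)(12.500) = -170.45.

-170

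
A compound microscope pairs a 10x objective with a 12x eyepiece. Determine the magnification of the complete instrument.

The overall magnification of a compound microscope is the product of the objective and eyepiece magnifications:
M = M_obj x M_eye = 10 x 12 = 120.

120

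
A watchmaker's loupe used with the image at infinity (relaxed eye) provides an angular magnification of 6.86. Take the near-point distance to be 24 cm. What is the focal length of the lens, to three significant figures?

For the image at infinity, M = D/f.
f = D/M = 24/6.86 = 3.499 cm.

3.50 cm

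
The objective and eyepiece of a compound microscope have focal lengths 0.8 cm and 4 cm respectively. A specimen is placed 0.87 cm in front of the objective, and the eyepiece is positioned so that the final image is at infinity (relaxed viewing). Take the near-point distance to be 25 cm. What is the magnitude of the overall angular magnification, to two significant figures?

Objective: 1/d_i = 1/f_obj - 1/d_o = 1/0.8 - 1/0.87 = 0.10057 cm^-1, so d_i = 9.943 cm.
m_obj = -d_i/d_o = -9.943/0.87 = -11.429.
Eyepiece angular magnification (image at infinity): M_eye = D/f_e = 25/4 = 6.250.
Overall M = m_obj x M_eye = (-11.429)(6.250) = -71.43.
|M| = 71.43.

71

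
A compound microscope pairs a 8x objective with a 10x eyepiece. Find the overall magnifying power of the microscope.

80

The overall magnification of a compound microscope is the product of the objective and eyepiece magnifications:
M = M_obj x M_eye = 8 x 10 = 80.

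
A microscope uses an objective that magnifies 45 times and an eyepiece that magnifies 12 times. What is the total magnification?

540

The overall magnification of a compound microscope is the product of the objective and eyepiece magnifications:
M = M_obj x M_eye = 45 x 12 = 540.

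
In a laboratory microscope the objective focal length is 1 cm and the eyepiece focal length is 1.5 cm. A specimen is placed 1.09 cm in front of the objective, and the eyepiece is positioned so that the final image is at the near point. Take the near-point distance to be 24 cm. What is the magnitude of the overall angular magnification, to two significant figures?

190

Objective: 1/d_i = 1/f_obj - 1/d_o = 1/1 - 1/1.09 = 0.08257 cm^-1, so d_i = 12.111 cm.
m_obj = -d_i/d_o = -12.111/1.09 = -11.111.
Eyepiece angular magnification (image at near point): M_eye = 1 + D/f_e = 1 + 24/1.5 = 17.000.
Overall M = m_obj x M_eye = (-11.111)(17.000) = -188.89.
|M| = 188.89.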